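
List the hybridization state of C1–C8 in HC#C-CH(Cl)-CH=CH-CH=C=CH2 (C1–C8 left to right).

C1 sp, C2 sp, C3 sp3, C4 sp2, C5 sp2, C6 sp2, C7 sp, C8 sp2

C1 is sp: 2 σ bonds, plus two π bonds, 2 electron-density regions.
C2 is sp: 2 σ bonds, plus two π bonds, 2 electron-density regions.
C3 (4 σ bonds) has steric number 4: sp3.
C4 (3 σ bonds, plus one π bond) has steric number 3: sp2.
C5 is sp2: 3 σ bonds, plus one π bond, 3 electron-density regions.
C6 has 3 σ bonds, plus one π bond: steric number 3 → sp2.
C7 carries 2 σ bonds, plus two π bonds, giving a steric number of 2, so it is sp.
C8: 3 σ bonds, plus one π bond; 3 regions of electron density → sp2.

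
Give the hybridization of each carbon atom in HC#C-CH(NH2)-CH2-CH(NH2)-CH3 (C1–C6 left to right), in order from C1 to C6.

C1: 2 σ bonds, plus two π bonds — 2 electron domains, sp.
C2 — 2 σ bonds, plus two π bonds. Steric number 2, so sp.
C3 carries 4 σ bonds, giving a steric number of 4, so it is sp3.
C4 has 4 σ bonds: steric number 4 → sp3.
C5: 4 σ bonds — 4 electron domains, sp3.
C6 (4 σ bonds) has steric number 4: sp3.

C1 sp, C2 sp, C3 sp3, C4 sp3, C5 sp3, C6 sp3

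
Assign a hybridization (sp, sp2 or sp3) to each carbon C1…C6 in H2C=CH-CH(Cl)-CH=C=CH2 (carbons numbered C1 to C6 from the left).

C1 sp2, C2 sp2, C3 sp3, C4 sp2, C5 sp, C6 sp2

C1: 3 σ bonds, plus one π bond — 3 electron domains, sp2.
C2 has 3 σ bonds, plus one π bond: steric number 3 → sp2.
C3: 4 σ bonds; 4 regions of electron density → sp3.
C4: 3 σ bonds, plus one π bond — 3 electron domains, sp2.
C5 is sp: 2 σ bonds, plus two π bonds, 2 electron-density regions.
C6 has 3 σ bonds, plus one π bond: steric number 3 → sp2.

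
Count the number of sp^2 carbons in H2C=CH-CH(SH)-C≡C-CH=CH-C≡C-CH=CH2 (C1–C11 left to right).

C1: sp2 ✓
C2: sp2 ✓
C3: sp3
C4: sp
C5: sp
C6: sp2 ✓
C7: sp2 ✓
C8: sp
C9: sp
C10: sp2 ✓
C11: sp2 ✓
C1, C2, C6, C7, C10, C11 → 6 sp2 carbons.

6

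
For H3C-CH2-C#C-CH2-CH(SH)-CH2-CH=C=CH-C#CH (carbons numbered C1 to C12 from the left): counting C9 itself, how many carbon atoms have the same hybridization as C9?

5

C9 is sp (two π bonds).
C1: sp3
C2: sp3
C3: sp ✓
C4: sp ✓
C5: sp3
C6: sp3
C7: sp3
C8: sp2
C9: sp ✓
C10: sp2
C11: sp ✓
C12: sp ✓
5 carbons are sp.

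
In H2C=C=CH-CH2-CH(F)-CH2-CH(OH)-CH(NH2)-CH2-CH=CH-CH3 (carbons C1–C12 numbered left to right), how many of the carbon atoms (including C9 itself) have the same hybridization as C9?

C9 is sp3 (only σ bonds).
C1: sp2
C2: sp
C3: sp2
C4: sp3 ✓
C5: sp3 ✓
C6: sp3 ✓
C7: sp3 ✓
C8: sp3 ✓
C9: sp3 ✓
C10: sp2
C11: sp2
C12: sp3 ✓
7 carbons are sp3.

7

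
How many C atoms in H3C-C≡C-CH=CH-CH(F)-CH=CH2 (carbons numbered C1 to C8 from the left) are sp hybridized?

2

C1: sp3
C2: sp ✓
C3: sp ✓
C4: sp2
C5: sp2
C6: sp3
C7: sp2
C8: sp2
C2, C3 → 2 sp carbons.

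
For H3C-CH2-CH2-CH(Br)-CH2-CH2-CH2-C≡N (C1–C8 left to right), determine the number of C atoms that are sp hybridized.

C1: sp3
C2: sp3
C3: sp3
C4: sp3
C5: sp3
C6: sp3
C7: sp3
C8: sp ✓
C8 → 1 sp carbon.

1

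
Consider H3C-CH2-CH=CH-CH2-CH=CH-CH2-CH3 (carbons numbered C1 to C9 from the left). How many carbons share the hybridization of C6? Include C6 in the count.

4

C6 is sp2 (one π bond).
C1: sp3
C2: sp3
C3: sp2 ✓
C4: sp2 ✓
C5: sp3
C6: sp2 ✓
C7: sp2 ✓
C8: sp3
C9: sp3
4 carbons are sp2.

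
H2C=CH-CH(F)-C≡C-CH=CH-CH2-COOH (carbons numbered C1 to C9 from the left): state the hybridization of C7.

C7 (3 σ bonds, plus one π bond) has steric number 3: sp2.

sp2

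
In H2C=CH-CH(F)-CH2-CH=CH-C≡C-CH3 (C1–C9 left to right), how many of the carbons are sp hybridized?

C1: sp2
C2: sp2
C3: sp3
C4: sp3
C5: sp2
C6: sp2
C7: sp ✓
C8: sp ✓
C9: sp3
C7, C8 → 2 sp carbons.

2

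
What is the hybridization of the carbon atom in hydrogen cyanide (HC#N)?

sp

The carbon atom: 2 σ bonds, plus two π bonds; 2 regions of electron density → sp.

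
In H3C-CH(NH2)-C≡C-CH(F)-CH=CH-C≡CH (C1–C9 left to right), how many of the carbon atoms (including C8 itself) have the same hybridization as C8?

4

C8 is sp (two π bonds).
C1: sp3
C2: sp3
C3: sp ✓
C4: sp ✓
C5: sp3
C6: sp2
C7: sp2
C8: sp ✓
C9: sp ✓
4 carbons are sp.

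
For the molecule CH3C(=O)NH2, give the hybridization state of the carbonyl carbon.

The carbonyl carbon — 3 σ bonds, plus one π bond. Steric number 3, so sp2.

sp2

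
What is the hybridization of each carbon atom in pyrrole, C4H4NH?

Each carbon atom carries 3 σ bonds, plus one π bond, giving a steric number of 3, so it is sp2.

sp²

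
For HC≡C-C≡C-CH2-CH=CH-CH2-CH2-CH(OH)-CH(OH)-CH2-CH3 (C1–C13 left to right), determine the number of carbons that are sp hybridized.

4

C1: sp ✓
C2: sp ✓
C3: sp ✓
C4: sp ✓
C5: sp3
C6: sp2
C7: sp2
C8: sp3
C9: sp3
C10: sp3
C11: sp3
C12: sp3
C13: sp3
C1, C2, C3, C4 → 4 sp carbons.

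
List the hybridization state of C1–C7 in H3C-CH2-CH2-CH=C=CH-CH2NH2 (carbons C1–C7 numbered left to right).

C1 sp3, C2 sp3, C3 sp3, C4 sp2, C5 sp, C6 sp2, C7 sp3

C1 has 4 σ bonds: steric number 4 → sp3.
C2 — 4 σ bonds. Steric number 4, so sp3.
C3 — 4 σ bonds. Steric number 4, so sp3.
C4 is sp2: 3 σ bonds, plus one π bond, 3 electron-density regions.
C5 is sp: 2 σ bonds, plus two π bonds, 2 electron-density regions.
C6 (3 σ bonds, plus one π bond) has steric number 3: sp2.
C7 has 4 σ bonds: steric number 4 → sp3.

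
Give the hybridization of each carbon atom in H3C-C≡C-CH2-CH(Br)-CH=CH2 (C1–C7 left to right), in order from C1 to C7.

C1 sp3, C2 sp, C3 sp, C4 sp3, C5 sp3, C6 sp2, C7 sp2

C1 has 4 σ bonds: steric number 4 → sp3.
C2 (2 σ bonds, plus two π bonds) has steric number 2: sp.
C3 — 2 σ bonds, plus two π bonds. Steric number 2, so sp.
C4 carries 4 σ bonds, giving a steric number of 4, so it is sp3.
C5 — 4 σ bonds. Steric number 4, so sp3.
C6 carries 3 σ bonds, plus one π bond, giving a steric number of 3, so it is sp2.
C7 has 3 σ bonds, plus one π bond: steric number 3 → sp2.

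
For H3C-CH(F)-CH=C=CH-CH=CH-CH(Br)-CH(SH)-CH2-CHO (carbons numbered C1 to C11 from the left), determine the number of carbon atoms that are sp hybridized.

C1: sp3
C2: sp3
C3: sp2
C4: sp ✓
C5: sp2
C6: sp2
C7: sp2
C8: sp3
C9: sp3
C10: sp3
C11: sp2
C4 → 1 sp carbon.

1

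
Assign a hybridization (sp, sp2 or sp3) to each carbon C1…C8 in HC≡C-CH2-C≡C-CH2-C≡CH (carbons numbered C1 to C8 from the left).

C1 sp, C2 sp, C3 sp3, C4 sp, C5 sp, C6 sp3, C7 sp, C8 sp

C1 has 2 σ bonds, plus two π bonds: steric number 2 → sp.
C2: 2 σ bonds, plus two π bonds — 2 electron domains, sp.
C3 is sp3: 4 σ bonds, 4 electron-density regions.
C4 (2 σ bonds, plus two π bonds) has steric number 2: sp.
C5 carries 2 σ bonds, plus two π bonds, giving a steric number of 2, so it is sp.
C6 is sp3: 4 σ bonds, 4 electron-density regions.
C7 — 2 σ bonds, plus two π bonds. Steric number 2, so sp.
C8 (2 σ bonds, plus two π bonds) has steric number 2: sp.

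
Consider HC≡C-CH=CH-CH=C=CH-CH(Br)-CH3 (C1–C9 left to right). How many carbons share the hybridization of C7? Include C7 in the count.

C7 is sp2 (one π bond).
C1: sp
C2: sp
C3: sp2 ✓
C4: sp2 ✓
C5: sp2 ✓
C6: sp
C7: sp2 ✓
C8: sp3
C9: sp3
4 carbons are sp2.

4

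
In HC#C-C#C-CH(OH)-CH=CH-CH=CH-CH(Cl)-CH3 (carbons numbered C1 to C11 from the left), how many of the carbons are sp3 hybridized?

3

C1: sp
C2: sp
C3: sp
C4: sp
C5: sp3 ✓
C6: sp2
C7: sp2
C8: sp2
C9: sp2
C10: sp3 ✓
C11: sp3 ✓
C5, C10, C11 → 3 sp3 carbons.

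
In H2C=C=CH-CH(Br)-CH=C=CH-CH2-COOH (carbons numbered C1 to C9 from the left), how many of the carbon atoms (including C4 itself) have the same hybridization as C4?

C4 is sp3 (only σ bonds).
C1: sp2
C2: sp
C3: sp2
C4: sp3 ✓
C5: sp2
C6: sp
C7: sp2
C8: sp3 ✓
C9: sp2
2 carbons are sp3.

2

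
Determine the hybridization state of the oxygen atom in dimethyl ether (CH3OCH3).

Two σ bonds + two lone pairs = steric number 4 → sp3.

sp^3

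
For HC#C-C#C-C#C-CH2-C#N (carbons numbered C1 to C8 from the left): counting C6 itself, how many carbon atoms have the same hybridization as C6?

7

C6 is sp (two π bonds).
C1: sp ✓
C2: sp ✓
C3: sp ✓
C4: sp ✓
C5: sp ✓
C6: sp ✓
C7: sp3
C8: sp ✓
7 carbons are sp.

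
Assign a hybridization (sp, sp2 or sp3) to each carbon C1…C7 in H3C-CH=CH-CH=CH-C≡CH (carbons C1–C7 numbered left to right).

C1 sp3, C2 sp2, C3 sp2, C4 sp2, C5 sp2, C6 sp, C7 sp

C1: 4 σ bonds — 4 electron domains, sp3.
C2 (3 σ bonds, plus one π bond) has steric number 3: sp2.
C3 — 3 σ bonds, plus one π bond. Steric number 3, so sp2.
C4 is sp2: 3 σ bonds, plus one π bond, 3 electron-density regions.
C5 is sp2: 3 σ bonds, plus one π bond, 3 electron-density regions.
C6 has 2 σ bonds, plus two π bonds: steric number 2 → sp.
C7 carries 2 σ bonds, plus two π bonds, giving a steric number of 2, so it is sp.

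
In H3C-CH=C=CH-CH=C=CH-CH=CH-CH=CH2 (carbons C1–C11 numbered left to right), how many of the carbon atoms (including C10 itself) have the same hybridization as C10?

8

C10 is sp2 (one π bond).
C1: sp3
C2: sp2 ✓
C3: sp
C4: sp2 ✓
C5: sp2 ✓
C6: sp
C7: sp2 ✓
C8: sp2 ✓
C9: sp2 ✓
C10: sp2 ✓
C11: sp2 ✓
8 carbons are sp2.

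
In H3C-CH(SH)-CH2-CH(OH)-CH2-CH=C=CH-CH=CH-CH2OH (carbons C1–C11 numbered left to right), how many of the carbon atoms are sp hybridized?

1

C1: sp3
C2: sp3
C3: sp3
C4: sp3
C5: sp3
C6: sp2
C7: sp ✓
C8: sp2
C9: sp2
C10: sp2
C11: sp3
C7 → 1 sp carbon.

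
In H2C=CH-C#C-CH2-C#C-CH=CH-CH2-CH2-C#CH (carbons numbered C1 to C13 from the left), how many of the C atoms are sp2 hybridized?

C1: sp2 ✓
C2: sp2 ✓
C3: sp
C4: sp
C5: sp3
C6: sp
C7: sp
C8: sp2 ✓
C9: sp2 ✓
C10: sp3
C11: sp3
C12: sp
C13: sp
C1, C2, C8, C9 → 4 sp2 carbons.

4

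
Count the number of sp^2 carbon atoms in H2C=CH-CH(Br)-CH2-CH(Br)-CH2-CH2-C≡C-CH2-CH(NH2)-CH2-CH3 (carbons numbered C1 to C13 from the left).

2

C1: sp2 ✓
C2: sp2 ✓
C3: sp3
C4: sp3
C5: sp3
C6: sp3
C7: sp3
C8: sp
C9: sp
C10: sp3
C11: sp3
C12: sp3
C13: sp3
C1, C2 → 2 sp2 carbons.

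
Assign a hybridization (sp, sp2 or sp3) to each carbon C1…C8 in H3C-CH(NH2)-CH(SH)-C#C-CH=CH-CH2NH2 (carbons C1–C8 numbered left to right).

C1 sp3, C2 sp3, C3 sp3, C4 sp, C5 sp, C6 sp2, C7 sp2, C8 sp3

C1 (4 σ bonds) has steric number 4: sp3.
C2: 4 σ bonds; 4 regions of electron density → sp3.
C3 (4 σ bonds) has steric number 4: sp3.
C4 — 2 σ bonds, plus two π bonds. Steric number 2, so sp.
C5 (2 σ bonds, plus two π bonds) has steric number 2: sp.
C6 is sp2: 3 σ bonds, plus one π bond, 3 electron-density regions.
C7 (3 σ bonds, plus one π bond) has steric number 3: sp2.
C8: 4 σ bonds — 4 electron domains, sp3.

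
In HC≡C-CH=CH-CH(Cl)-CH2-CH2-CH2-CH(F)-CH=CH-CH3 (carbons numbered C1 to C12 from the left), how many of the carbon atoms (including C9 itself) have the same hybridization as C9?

C9 is sp3 (only σ bonds).
C1: sp
C2: sp
C3: sp2
C4: sp2
C5: sp3 ✓
C6: sp3 ✓
C7: sp3 ✓
C8: sp3 ✓
C9: sp3 ✓
C10: sp2
C11: sp2
C12: sp3 ✓
6 carbons are sp3.

6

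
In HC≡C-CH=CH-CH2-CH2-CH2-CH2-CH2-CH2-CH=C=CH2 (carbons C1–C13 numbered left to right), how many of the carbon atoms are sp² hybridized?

4

C1: sp
C2: sp
C3: sp2 ✓
C4: sp2 ✓
C5: sp3
C6: sp3
C7: sp3
C8: sp3
C9: sp3
C10: sp3
C11: sp2 ✓
C12: sp
C13: sp2 ✓
C3, C4, C11, C13 → 4 sp2 carbons.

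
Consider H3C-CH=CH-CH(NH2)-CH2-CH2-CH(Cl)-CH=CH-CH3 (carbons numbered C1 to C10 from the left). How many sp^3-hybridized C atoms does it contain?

C1: sp3 ✓
C2: sp2
C3: sp2
C4: sp3 ✓
C5: sp3 ✓
C6: sp3 ✓
C7: sp3 ✓
C8: sp2
C9: sp2
C10: sp3 ✓
C1, C4, C5, C6, C7, C10 → 6 sp3 carbons.

6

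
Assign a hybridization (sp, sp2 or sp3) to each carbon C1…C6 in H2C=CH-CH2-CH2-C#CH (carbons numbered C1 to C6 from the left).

C1 sp2, C2 sp2, C3 sp3, C4 sp3, C5 sp, C6 sp

C1 carries 3 σ bonds, plus one π bond, giving a steric number of 3, so it is sp2.
C2 has 3 σ bonds, plus one π bond: steric number 3 → sp2.
C3 is sp3: 4 σ bonds, 4 electron-density regions.
C4 — 4 σ bonds. Steric number 4, so sp3.
C5 carries 2 σ bonds, plus two π bonds, giving a steric number of 2, so it is sp.
C6: 2 σ bonds, plus two π bonds — 2 electron domains, sp.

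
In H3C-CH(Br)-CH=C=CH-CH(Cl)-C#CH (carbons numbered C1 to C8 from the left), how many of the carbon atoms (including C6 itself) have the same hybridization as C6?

3

C6 is sp3 (only σ bonds).
C1: sp3 ✓
C2: sp3 ✓
C3: sp2
C4: sp
C5: sp2
C6: sp3 ✓
C7: sp
C8: sp
3 carbons are sp3.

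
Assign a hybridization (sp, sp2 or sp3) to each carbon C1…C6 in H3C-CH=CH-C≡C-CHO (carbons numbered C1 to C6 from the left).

C1 sp3, C2 sp2, C3 sp2, C4 sp, C5 sp, C6 sp2

C1 is sp3: 4 σ bonds, 4 electron-density regions.
C2 carries 3 σ bonds, plus one π bond, giving a steric number of 3, so it is sp2.
C3: 3 σ bonds, plus one π bond; 3 regions of electron density → sp2.
C4 — 2 σ bonds, plus two π bonds. Steric number 2, so sp.
C5 (2 σ bonds, plus two π bonds) has steric number 2: sp.
C6: 3 σ bonds, plus one π bond — 3 electron domains, sp2.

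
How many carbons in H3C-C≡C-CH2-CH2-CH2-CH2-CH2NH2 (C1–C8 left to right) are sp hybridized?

2

C1: sp3
C2: sp ✓
C3: sp ✓
C4: sp3
C5: sp3
C6: sp3
C7: sp3
C8: sp3
C2, C3 → 2 sp carbons.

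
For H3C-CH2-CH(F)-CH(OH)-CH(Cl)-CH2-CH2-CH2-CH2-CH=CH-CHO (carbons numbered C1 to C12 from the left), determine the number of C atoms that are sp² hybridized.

3

C1: sp3
C2: sp3
C3: sp3
C4: sp3
C5: sp3
C6: sp3
C7: sp3
C8: sp3
C9: sp3
C10: sp2 ✓
C11: sp2 ✓
C12: sp2 ✓
C10, C11, C12 → 3 sp2 carbons.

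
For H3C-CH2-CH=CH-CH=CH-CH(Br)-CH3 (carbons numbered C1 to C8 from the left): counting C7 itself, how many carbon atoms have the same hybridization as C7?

C7 is sp3 (only σ bonds).
C1: sp3 ✓
C2: sp3 ✓
C3: sp2
C4: sp2
C5: sp2
C6: sp2
C7: sp3 ✓
C8: sp3 ✓
4 carbons are sp3.

4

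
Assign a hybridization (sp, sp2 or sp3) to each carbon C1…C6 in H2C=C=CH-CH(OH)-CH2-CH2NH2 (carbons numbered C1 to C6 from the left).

C1 sp2, C2 sp, C3 sp2, C4 sp3, C5 sp3, C6 sp3

C1 is sp2: 3 σ bonds, plus one π bond, 3 electron-density regions.
C2: 2 σ bonds, plus two π bonds — 2 electron domains, sp.
C3: 3 σ bonds, plus one π bond; 3 regions of electron density → sp2.
C4 is sp3: 4 σ bonds, 4 electron-density regions.
C5 carries 4 σ bonds, giving a steric number of 4, so it is sp3.
C6 — 4 σ bonds. Steric number 4, so sp3.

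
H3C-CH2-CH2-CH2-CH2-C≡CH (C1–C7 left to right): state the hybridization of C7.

sp

C7 (2 σ bonds, plus two π bonds) has steric number 2: sp.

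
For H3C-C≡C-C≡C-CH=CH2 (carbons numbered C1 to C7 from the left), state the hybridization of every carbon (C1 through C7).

C1 carries 4 σ bonds, giving a steric number of 4, so it is sp3.
C2 carries 2 σ bonds, plus two π bonds, giving a steric number of 2, so it is sp.
C3: 2 σ bonds, plus two π bonds — 2 electron domains, sp.
C4 has 2 σ bonds, plus two π bonds: steric number 2 → sp.
C5 carries 2 σ bonds, plus two π bonds, giving a steric number of 2, so it is sp.
C6 is sp2: 3 σ bonds, plus one π bond, 3 electron-density regions.
C7 carries 3 σ bonds, plus one π bond, giving a steric number of 3, so it is sp2.

C1 sp3, C2 sp, C3 sp, C4 sp, C5 sp, C6 sp2, C7 sp2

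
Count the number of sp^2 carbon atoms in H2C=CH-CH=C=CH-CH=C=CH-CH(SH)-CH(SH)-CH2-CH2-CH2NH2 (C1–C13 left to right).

6

C1: sp2 ✓
C2: sp2 ✓
C3: sp2 ✓
C4: sp
C5: sp2 ✓
C6: sp2 ✓
C7: sp
C8: sp2 ✓
C9: sp3
C10: sp3
C11: sp3
C12: sp3
C13: sp3
C1, C2, C3, C5, C6, C8 → 6 sp2 carbons.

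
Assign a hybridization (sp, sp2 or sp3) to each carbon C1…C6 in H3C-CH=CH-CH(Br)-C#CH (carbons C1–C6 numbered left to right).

C1 sp3, C2 sp2, C3 sp2, C4 sp3, C5 sp, C6 sp

C1 is sp3: 4 σ bonds, 4 electron-density regions.
C2 has 3 σ bonds, plus one π bond: steric number 3 → sp2.
C3: 3 σ bonds, plus one π bond — 3 electron domains, sp2.
C4 carries 4 σ bonds, giving a steric number of 4, so it is sp3.
C5 is sp: 2 σ bonds, plus two π bonds, 2 electron-density regions.
C6 is sp: 2 σ bonds, plus two π bonds, 2 electron-density regions.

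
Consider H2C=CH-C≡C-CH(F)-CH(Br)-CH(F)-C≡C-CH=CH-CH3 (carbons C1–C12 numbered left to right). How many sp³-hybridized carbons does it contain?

C1: sp2
C2: sp2
C3: sp
C4: sp
C5: sp3 ✓
C6: sp3 ✓
C7: sp3 ✓
C8: sp
C9: sp
C10: sp2
C11: sp2
C12: sp3 ✓
C5, C6, C7, C12 → 4 sp3 carbons.

4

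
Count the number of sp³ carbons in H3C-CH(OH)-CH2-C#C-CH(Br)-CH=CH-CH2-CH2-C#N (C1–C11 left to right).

6

C1: sp3 ✓
C2: sp3 ✓
C3: sp3 ✓
C4: sp
C5: sp
C6: sp3 ✓
C7: sp2
C8: sp2
C9: sp3 ✓
C10: sp3 ✓
C11: sp
C1, C2, C3, C6, C9, C10 → 6 sp3 carbons.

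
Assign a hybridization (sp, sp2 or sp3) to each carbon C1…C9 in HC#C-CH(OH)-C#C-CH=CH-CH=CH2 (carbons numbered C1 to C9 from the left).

C1: 2 σ bonds, plus two π bonds; 2 regions of electron density → sp.
C2 is sp: 2 σ bonds, plus two π bonds, 2 electron-density regions.
C3 has 4 σ bonds: steric number 4 → sp3.
C4 carries 2 σ bonds, plus two π bonds, giving a steric number of 2, so it is sp.
C5: 2 σ bonds, plus two π bonds; 2 regions of electron density → sp.
C6 — 3 σ bonds, plus one π bond. Steric number 3, so sp2.
C7 (3 σ bonds, plus one π bond) has steric number 3: sp2.
C8: 3 σ bonds, plus one π bond; 3 regions of electron density → sp2.
C9: 3 σ bonds, plus one π bond; 3 regions of electron density → sp2.

C1 sp, C2 sp, C3 sp3, C4 sp, C5 sp, C6 sp2, C7 sp2, C8 sp2, C9 sp2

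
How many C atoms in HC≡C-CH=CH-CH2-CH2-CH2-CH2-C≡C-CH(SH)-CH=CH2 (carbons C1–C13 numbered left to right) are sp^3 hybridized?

C1: sp
C2: sp
C3: sp2
C4: sp2
C5: sp3 ✓
C6: sp3 ✓
C7: sp3 ✓
C8: sp3 ✓
C9: sp
C10: sp
C11: sp3 ✓
C12: sp2
C13: sp2
C5, C6, C7, C8, C11 → 5 sp3 carbons.

5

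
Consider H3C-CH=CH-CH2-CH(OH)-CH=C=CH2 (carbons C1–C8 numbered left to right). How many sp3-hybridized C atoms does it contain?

C1: sp3 ✓
C2: sp2
C3: sp2
C4: sp3 ✓
C5: sp3 ✓
C6: sp2
C7: sp
C8: sp2
C1, C4, C5 → 3 sp3 carbons.

3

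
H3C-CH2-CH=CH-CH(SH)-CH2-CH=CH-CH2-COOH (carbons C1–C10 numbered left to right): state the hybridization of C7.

sp²

C7 has 3 σ bonds, plus one π bond: steric number 3 → sp2.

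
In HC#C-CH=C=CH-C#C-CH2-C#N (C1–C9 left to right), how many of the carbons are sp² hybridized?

C1: sp
C2: sp
C3: sp2 ✓
C4: sp
C5: sp2 ✓
C6: sp
C7: sp
C8: sp3
C9: sp
C3, C5 → 2 sp2 carbons.

2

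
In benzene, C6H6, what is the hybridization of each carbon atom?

Every ring carbon has three σ bonds and contributes one p electron to the aromatic π system.

sp^2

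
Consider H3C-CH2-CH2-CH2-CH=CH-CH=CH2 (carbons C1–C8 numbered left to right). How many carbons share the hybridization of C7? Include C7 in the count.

C7 is sp2 (one π bond).
C1: sp3
C2: sp3
C3: sp3
C4: sp3
C5: sp2 ✓
C6: sp2 ✓
C7: sp2 ✓
C8: sp2 ✓
4 carbons are sp2.

4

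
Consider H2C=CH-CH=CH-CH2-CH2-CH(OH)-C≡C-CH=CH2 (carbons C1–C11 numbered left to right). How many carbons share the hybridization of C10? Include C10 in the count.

C10 is sp2 (one π bond).
C1: sp2 ✓
C2: sp2 ✓
C3: sp2 ✓
C4: sp2 ✓
C5: sp3
C6: sp3
C7: sp3
C8: sp
C9: sp
C10: sp2 ✓
C11: sp2 ✓
6 carbons are sp2.

6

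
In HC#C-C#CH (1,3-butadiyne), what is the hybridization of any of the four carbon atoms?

sp

Every carbon is part of a C≡C triple bond: two σ regions → sp.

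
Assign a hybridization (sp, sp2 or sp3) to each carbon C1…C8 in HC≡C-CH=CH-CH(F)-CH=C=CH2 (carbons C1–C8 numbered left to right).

C1 is sp: 2 σ bonds, plus two π bonds, 2 electron-density regions.
C2 has 2 σ bonds, plus two π bonds: steric number 2 → sp.
C3 has 3 σ bonds, plus one π bond: steric number 3 → sp2.
C4 — 3 σ bonds, plus one π bond. Steric number 3, so sp2.
C5 has 4 σ bonds: steric number 4 → sp3.
C6 — 3 σ bonds, plus one π bond. Steric number 3, so sp2.
C7: 2 σ bonds, plus two π bonds — 2 electron domains, sp.
C8 has 3 σ bonds, plus one π bond: steric number 3 → sp2.

C1 sp, C2 sp, C3 sp2, C4 sp2, C5 sp3, C6 sp2, C7 sp, C8 sp2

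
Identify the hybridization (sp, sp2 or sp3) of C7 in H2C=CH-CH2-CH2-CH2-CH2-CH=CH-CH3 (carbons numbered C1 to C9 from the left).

sp^2

C7: 3 σ bonds, plus one π bond — 3 electron domains, sp2.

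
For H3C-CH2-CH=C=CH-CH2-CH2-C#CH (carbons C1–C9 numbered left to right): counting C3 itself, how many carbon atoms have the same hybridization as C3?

2

C3 is sp2 (one π bond).
C1: sp3
C2: sp3
C3: sp2 ✓
C4: sp
C5: sp2 ✓
C6: sp3
C7: sp3
C8: sp
C9: sp
2 carbons are sp2.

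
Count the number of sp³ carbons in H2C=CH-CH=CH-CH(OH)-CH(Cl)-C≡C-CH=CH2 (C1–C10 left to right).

2

C1: sp2
C2: sp2
C3: sp2
C4: sp2
C5: sp3 ✓
C6: sp3 ✓
C7: sp
C8: sp
C9: sp2
C10: sp2
C5, C6 → 2 sp3 carbons.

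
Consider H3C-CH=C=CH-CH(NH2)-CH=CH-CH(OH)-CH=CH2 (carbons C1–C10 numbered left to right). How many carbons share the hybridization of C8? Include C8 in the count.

3

C8 is sp3 (only σ bonds).
C1: sp3 ✓
C2: sp2
C3: sp
C4: sp2
C5: sp3 ✓
C6: sp2
C7: sp2
C8: sp3 ✓
C9: sp2
C10: sp2
3 carbons are sp3.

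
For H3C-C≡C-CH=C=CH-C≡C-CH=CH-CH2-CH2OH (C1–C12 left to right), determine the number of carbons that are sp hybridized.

C1: sp3
C2: sp ✓
C3: sp ✓
C4: sp2
C5: sp ✓
C6: sp2
C7: sp ✓
C8: sp ✓
C9: sp2
C10: sp2
C11: sp3
C12: sp3
C2, C3, C5, C7, C8 → 5 sp carbons.

5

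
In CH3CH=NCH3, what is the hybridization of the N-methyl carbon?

The N-methyl carbon: 4 σ bonds; 4 regions of electron density → sp3.

sp3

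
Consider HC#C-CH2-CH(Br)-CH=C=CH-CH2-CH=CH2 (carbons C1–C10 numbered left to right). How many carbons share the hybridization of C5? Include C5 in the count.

4

C5 is sp2 (one π bond).
C1: sp
C2: sp
C3: sp3
C4: sp3
C5: sp2 ✓
C6: sp
C7: sp2 ✓
C8: sp3
C9: sp2 ✓
C10: sp2 ✓
4 carbons are sp2.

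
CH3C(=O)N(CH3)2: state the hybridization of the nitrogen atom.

sp²

Amide resonance: N lone pair conjugated with C=O → sp2.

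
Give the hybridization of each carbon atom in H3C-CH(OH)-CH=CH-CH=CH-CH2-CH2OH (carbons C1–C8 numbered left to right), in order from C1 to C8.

C1 — 4 σ bonds. Steric number 4, so sp3.
C2: 4 σ bonds; 4 regions of electron density → sp3.
C3 — 3 σ bonds, plus one π bond. Steric number 3, so sp2.
C4 carries 3 σ bonds, plus one π bond, giving a steric number of 3, so it is sp2.
C5 has 3 σ bonds, plus one π bond: steric number 3 → sp2.
C6 has 3 σ bonds, plus one π bond: steric number 3 → sp2.
C7 (4 σ bonds) has steric number 4: sp3.
C8 carries 4 σ bonds, giving a steric number of 4, so it is sp3.

C1 sp3, C2 sp3, C3 sp2, C4 sp2, C5 sp2, C6 sp2, C7 sp3, C8 sp3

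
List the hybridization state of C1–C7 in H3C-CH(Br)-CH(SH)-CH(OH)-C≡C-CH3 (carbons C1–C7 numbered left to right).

C1 carries 4 σ bonds, giving a steric number of 4, so it is sp3.
C2 carries 4 σ bonds, giving a steric number of 4, so it is sp3.
C3: 4 σ bonds — 4 electron domains, sp3.
C4 — 4 σ bonds. Steric number 4, so sp3.
C5 (2 σ bonds, plus two π bonds) has steric number 2: sp.
C6 — 2 σ bonds, plus two π bonds. Steric number 2, so sp.
C7 has 4 σ bonds: steric number 4 → sp3.

C1 sp3, C2 sp3, C3 sp3, C4 sp3, C5 sp, C6 sp, C7 sp3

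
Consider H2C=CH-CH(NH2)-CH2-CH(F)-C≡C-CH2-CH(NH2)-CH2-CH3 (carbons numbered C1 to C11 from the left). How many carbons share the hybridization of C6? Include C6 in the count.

2

C6 is sp (two π bonds).
C1: sp2
C2: sp2
C3: sp3
C4: sp3
C5: sp3
C6: sp ✓
C7: sp ✓
C8: sp3
C9: sp3
C10: sp3
C11: sp3
2 carbons are sp.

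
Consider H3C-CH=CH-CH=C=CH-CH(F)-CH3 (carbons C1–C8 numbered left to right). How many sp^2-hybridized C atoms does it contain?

4

C1: sp3
C2: sp2 ✓
C3: sp2 ✓
C4: sp2 ✓
C5: sp
C6: sp2 ✓
C7: sp3
C8: sp3
C2, C3, C4, C6 → 4 sp2 carbons.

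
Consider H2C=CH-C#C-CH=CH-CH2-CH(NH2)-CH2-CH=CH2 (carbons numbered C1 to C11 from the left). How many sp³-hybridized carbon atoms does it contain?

3

C1: sp2
C2: sp2
C3: sp
C4: sp
C5: sp2
C6: sp2
C7: sp3 ✓
C8: sp3 ✓
C9: sp3 ✓
C10: sp2
C11: sp2
C7, C8, C9 → 3 sp3 carbons.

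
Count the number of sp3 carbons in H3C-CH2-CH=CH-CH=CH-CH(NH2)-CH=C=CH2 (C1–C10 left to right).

3

C1: sp3 ✓
C2: sp3 ✓
C3: sp2
C4: sp2
C5: sp2
C6: sp2
C7: sp3 ✓
C8: sp2
C9: sp
C10: sp2
C1, C2, C7 → 3 sp3 carbons.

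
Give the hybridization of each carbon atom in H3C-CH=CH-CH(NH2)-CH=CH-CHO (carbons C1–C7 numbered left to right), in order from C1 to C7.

C1 sp3, C2 sp2, C3 sp2, C4 sp3, C5 sp2, C6 sp2, C7 sp2

C1 has 4 σ bonds: steric number 4 → sp3.
C2 — 3 σ bonds, plus one π bond. Steric number 3, so sp2.
C3: 3 σ bonds, plus one π bond — 3 electron domains, sp2.
C4 (4 σ bonds) has steric number 4: sp3.
C5 has 3 σ bonds, plus one π bond: steric number 3 → sp2.
C6 has 3 σ bonds, plus one π bond: steric number 3 → sp2.
C7: 3 σ bonds, plus one π bond — 3 electron domains, sp2.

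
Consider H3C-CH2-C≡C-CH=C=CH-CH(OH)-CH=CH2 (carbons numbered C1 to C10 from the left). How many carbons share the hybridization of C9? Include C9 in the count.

4

C9 is sp2 (one π bond).
C1: sp3
C2: sp3
C3: sp
C4: sp
C5: sp2 ✓
C6: sp
C7: sp2 ✓
C8: sp3
C9: sp2 ✓
C10: sp2 ✓
4 carbons are sp2.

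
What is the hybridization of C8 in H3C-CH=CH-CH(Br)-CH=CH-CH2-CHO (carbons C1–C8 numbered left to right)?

C8 has 3 σ bonds, plus one π bond: steric number 3 → sp2.

sp²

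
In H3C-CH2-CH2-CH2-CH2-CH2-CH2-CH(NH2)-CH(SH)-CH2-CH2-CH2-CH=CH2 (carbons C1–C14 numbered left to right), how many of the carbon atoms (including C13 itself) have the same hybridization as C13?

C13 is sp2 (one π bond).
C1: sp3
C2: sp3
C3: sp3
C4: sp3
C5: sp3
C6: sp3
C7: sp3
C8: sp3
C9: sp3
C10: sp3
C11: sp3
C12: sp3
C13: sp2 ✓
C14: sp2 ✓
2 carbons are sp2.

2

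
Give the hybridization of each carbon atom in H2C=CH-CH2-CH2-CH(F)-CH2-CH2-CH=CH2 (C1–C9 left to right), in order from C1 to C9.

C1 is sp2: 3 σ bonds, plus one π bond, 3 electron-density regions.
C2 — 3 σ bonds, plus one π bond. Steric number 3, so sp2.
C3 — 4 σ bonds. Steric number 4, so sp3.
C4 carries 4 σ bonds, giving a steric number of 4, so it is sp3.
C5 is sp3: 4 σ bonds, 4 electron-density regions.
C6: 4 σ bonds; 4 regions of electron density → sp3.
C7 (4 σ bonds) has steric number 4: sp3.
C8: 3 σ bonds, plus one π bond; 3 regions of electron density → sp2.
C9: 3 σ bonds, plus one π bond; 3 regions of electron density → sp2.

C1 sp2, C2 sp2, C3 sp3, C4 sp3, C5 sp3, C6 sp3, C7 sp3, C8 sp2, C9 sp2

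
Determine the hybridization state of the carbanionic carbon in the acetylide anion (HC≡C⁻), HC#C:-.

sp

One σ bond + one lone pair = steric number 2 → sp.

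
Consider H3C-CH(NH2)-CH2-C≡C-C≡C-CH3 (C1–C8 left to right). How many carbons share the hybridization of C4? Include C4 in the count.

C4 is sp (two π bonds).
C1: sp3
C2: sp3
C3: sp3
C4: sp ✓
C5: sp ✓
C6: sp ✓
C7: sp ✓
C8: sp3
4 carbons are sp.

4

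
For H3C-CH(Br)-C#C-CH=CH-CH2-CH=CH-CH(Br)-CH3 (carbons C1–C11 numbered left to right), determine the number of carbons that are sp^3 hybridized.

5

C1: sp3 ✓
C2: sp3 ✓
C3: sp
C4: sp
C5: sp2
C6: sp2
C7: sp3 ✓
C8: sp2
C9: sp2
C10: sp3 ✓
C11: sp3 ✓
C1, C2, C7, C10, C11 → 5 sp3 carbons.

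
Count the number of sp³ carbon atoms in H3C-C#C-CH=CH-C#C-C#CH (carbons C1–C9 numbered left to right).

1

C1: sp3 ✓
C2: sp
C3: sp
C4: sp2
C5: sp2
C6: sp
C7: sp
C8: sp
C9: sp
C1 → 1 sp3 carbon.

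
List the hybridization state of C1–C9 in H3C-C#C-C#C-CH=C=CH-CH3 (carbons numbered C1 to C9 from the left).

C1 sp3, C2 sp, C3 sp, C4 sp, C5 sp, C6 sp2, C7 sp, C8 sp2, C9 sp3

C1 is sp3: 4 σ bonds, 4 electron-density regions.
C2 carries 2 σ bonds, plus two π bonds, giving a steric number of 2, so it is sp.
C3 has 2 σ bonds, plus two π bonds: steric number 2 → sp.
C4: 2 σ bonds, plus two π bonds — 2 electron domains, sp.
C5: 2 σ bonds, plus two π bonds — 2 electron domains, sp.
C6 has 3 σ bonds, plus one π bond: steric number 3 → sp2.
C7: 2 σ bonds, plus two π bonds — 2 electron domains, sp.
C8: 3 σ bonds, plus one π bond — 3 electron domains, sp2.
C9 has 4 σ bonds: steric number 4 → sp3.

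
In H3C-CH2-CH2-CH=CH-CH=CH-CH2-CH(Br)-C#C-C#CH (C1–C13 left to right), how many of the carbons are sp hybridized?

4

C1: sp3
C2: sp3
C3: sp3
C4: sp2
C5: sp2
C6: sp2
C7: sp2
C8: sp3
C9: sp3
C10: sp ✓
C11: sp ✓
C12: sp ✓
C13: sp ✓
C10, C11, C12, C13 → 4 sp carbons.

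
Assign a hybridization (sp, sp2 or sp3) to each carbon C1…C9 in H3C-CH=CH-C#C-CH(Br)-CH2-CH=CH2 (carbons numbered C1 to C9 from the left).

C1 sp3, C2 sp2, C3 sp2, C4 sp, C5 sp, C6 sp3, C7 sp3, C8 sp2, C9 sp2

C1 (4 σ bonds) has steric number 4: sp3.
C2 carries 3 σ bonds, plus one π bond, giving a steric number of 3, so it is sp2.
C3: 3 σ bonds, plus one π bond; 3 regions of electron density → sp2.
C4 (2 σ bonds, plus two π bonds) has steric number 2: sp.
C5 has 2 σ bonds, plus two π bonds: steric number 2 → sp.
C6: 4 σ bonds — 4 electron domains, sp3.
C7: 4 σ bonds — 4 electron domains, sp3.
C8: 3 σ bonds, plus one π bond — 3 electron domains, sp2.
C9 — 3 σ bonds, plus one π bond. Steric number 3, so sp2.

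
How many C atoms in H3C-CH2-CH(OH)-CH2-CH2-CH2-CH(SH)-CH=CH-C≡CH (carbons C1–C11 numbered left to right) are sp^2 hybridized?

2

C1: sp3
C2: sp3
C3: sp3
C4: sp3
C5: sp3
C6: sp3
C7: sp3
C8: sp2 ✓
C9: sp2 ✓
C10: sp
C11: sp
C8, C9 → 2 sp2 carbons.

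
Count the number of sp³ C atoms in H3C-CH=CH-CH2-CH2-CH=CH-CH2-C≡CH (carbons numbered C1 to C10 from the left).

4

C1: sp3 ✓
C2: sp2
C3: sp2
C4: sp3 ✓
C5: sp3 ✓
C6: sp2
C7: sp2
C8: sp3 ✓
C9: sp
C10: sp
C1, C4, C5, C8 → 4 sp3 carbons.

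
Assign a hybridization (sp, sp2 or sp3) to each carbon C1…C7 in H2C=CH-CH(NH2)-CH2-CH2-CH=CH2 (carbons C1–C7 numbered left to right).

C1 (3 σ bonds, plus one π bond) has steric number 3: sp2.
C2: 3 σ bonds, plus one π bond; 3 regions of electron density → sp2.
C3 carries 4 σ bonds, giving a steric number of 4, so it is sp3.
C4: 4 σ bonds — 4 electron domains, sp3.
C5 carries 4 σ bonds, giving a steric number of 4, so it is sp3.
C6 — 3 σ bonds, plus one π bond. Steric number 3, so sp2.
C7 — 3 σ bonds, plus one π bond. Steric number 3, so sp2.

C1 sp2, C2 sp2, C3 sp3, C4 sp3, C5 sp3, C6 sp2, C7 sp2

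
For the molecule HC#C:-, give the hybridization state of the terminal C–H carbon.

The terminal C–H carbon: 2 σ bonds, plus two π bonds; 2 regions of electron density → sp.

sp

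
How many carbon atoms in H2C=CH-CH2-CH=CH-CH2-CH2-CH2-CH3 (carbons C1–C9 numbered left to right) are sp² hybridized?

4

C1: sp2 ✓
C2: sp2 ✓
C3: sp3
C4: sp2 ✓
C5: sp2 ✓
C6: sp3
C7: sp3
C8: sp3
C9: sp3
C1, C2, C4, C5 → 4 sp2 carbons.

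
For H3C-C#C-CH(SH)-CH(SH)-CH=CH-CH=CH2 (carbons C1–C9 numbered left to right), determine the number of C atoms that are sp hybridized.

C1: sp3
C2: sp ✓
C3: sp ✓
C4: sp3
C5: sp3
C6: sp2
C7: sp2
C8: sp2
C9: sp2
C2, C3 → 2 sp carbons.

2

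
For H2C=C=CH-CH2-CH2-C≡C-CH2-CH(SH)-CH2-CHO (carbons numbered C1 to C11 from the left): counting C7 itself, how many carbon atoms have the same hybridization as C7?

3

C7 is sp (two π bonds).
C1: sp2
C2: sp ✓
C3: sp2
C4: sp3
C5: sp3
C6: sp ✓
C7: sp ✓
C8: sp3
C9: sp3
C10: sp3
C11: sp2
3 carbons are sp.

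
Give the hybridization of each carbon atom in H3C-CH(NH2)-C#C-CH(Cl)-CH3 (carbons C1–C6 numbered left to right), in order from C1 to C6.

C1 sp3, C2 sp3, C3 sp, C4 sp, C5 sp3, C6 sp3

C1: 4 σ bonds; 4 regions of electron density → sp3.
C2 — 4 σ bonds. Steric number 4, so sp3.
C3 — 2 σ bonds, plus two π bonds. Steric number 2, so sp.
C4 (2 σ bonds, plus two π bonds) has steric number 2: sp.
C5 (4 σ bonds) has steric number 4: sp3.
C6: 4 σ bonds; 4 regions of electron density → sp3.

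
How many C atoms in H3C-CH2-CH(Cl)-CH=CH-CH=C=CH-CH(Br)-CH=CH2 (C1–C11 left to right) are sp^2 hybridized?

C1: sp3
C2: sp3
C3: sp3
C4: sp2 ✓
C5: sp2 ✓
C6: sp2 ✓
C7: sp
C8: sp2 ✓
C9: sp3
C10: sp2 ✓
C11: sp2 ✓
C4, C5, C6, C8, C10, C11 → 6 sp2 carbons.

6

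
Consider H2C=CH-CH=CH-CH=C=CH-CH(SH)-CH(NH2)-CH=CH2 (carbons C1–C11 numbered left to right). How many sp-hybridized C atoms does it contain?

1

C1: sp2
C2: sp2
C3: sp2
C4: sp2
C5: sp2
C6: sp ✓
C7: sp2
C8: sp3
C9: sp3
C10: sp2
C11: sp2
C6 → 1 sp carbon.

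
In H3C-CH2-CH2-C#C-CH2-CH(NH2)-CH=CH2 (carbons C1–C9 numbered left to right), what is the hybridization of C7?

sp^3

C7 has 4 σ bonds: steric number 4 → sp3.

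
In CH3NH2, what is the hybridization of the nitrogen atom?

sp^3

Three σ bonds + one lone pair = steric number 4 → sp3.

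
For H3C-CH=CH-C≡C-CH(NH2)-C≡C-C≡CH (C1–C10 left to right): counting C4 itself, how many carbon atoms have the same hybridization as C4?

6

C4 is sp (two π bonds).
C1: sp3
C2: sp2
C3: sp2
C4: sp ✓
C5: sp ✓
C6: sp3
C7: sp ✓
C8: sp ✓
C9: sp ✓
C10: sp ✓
6 carbons are sp.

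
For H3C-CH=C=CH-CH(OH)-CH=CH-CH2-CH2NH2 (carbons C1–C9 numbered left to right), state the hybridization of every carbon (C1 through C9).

C1 sp3, C2 sp2, C3 sp, C4 sp2, C5 sp3, C6 sp2, C7 sp2, C8 sp3, C9 sp3

C1 (4 σ bonds) has steric number 4: sp3.
C2: 3 σ bonds, plus one π bond — 3 electron domains, sp2.
C3 carries 2 σ bonds, plus two π bonds, giving a steric number of 2, so it is sp.
C4 carries 3 σ bonds, plus one π bond, giving a steric number of 3, so it is sp2.
C5 has 4 σ bonds: steric number 4 → sp3.
C6 carries 3 σ bonds, plus one π bond, giving a steric number of 3, so it is sp2.
C7 is sp2: 3 σ bonds, plus one π bond, 3 electron-density regions.
C8 (4 σ bonds) has steric number 4: sp3.
C9 is sp3: 4 σ bonds, 4 electron-density regions.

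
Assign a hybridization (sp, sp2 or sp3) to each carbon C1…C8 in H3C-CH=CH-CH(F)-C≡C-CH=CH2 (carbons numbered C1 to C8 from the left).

C1 carries 4 σ bonds, giving a steric number of 4, so it is sp3.
C2: 3 σ bonds, plus one π bond; 3 regions of electron density → sp2.
C3 is sp2: 3 σ bonds, plus one π bond, 3 electron-density regions.
C4: 4 σ bonds — 4 electron domains, sp3.
C5 has 2 σ bonds, plus two π bonds: steric number 2 → sp.
C6: 2 σ bonds, plus two π bonds; 2 regions of electron density → sp.
C7 (3 σ bonds, plus one π bond) has steric number 3: sp2.
C8: 3 σ bonds, plus one π bond; 3 regions of electron density → sp2.

C1 sp3, C2 sp2, C3 sp2, C4 sp3, C5 sp, C6 sp, C7 sp2, C8 sp2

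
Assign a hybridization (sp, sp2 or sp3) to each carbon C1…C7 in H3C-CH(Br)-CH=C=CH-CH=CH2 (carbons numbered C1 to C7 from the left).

C1 sp3, C2 sp3, C3 sp2, C4 sp, C5 sp2, C6 sp2, C7 sp2

C1 — 4 σ bonds. Steric number 4, so sp3.
C2: 4 σ bonds — 4 electron domains, sp3.
C3 (3 σ bonds, plus one π bond) has steric number 3: sp2.
C4: 2 σ bonds, plus two π bonds — 2 electron domains, sp.
C5 carries 3 σ bonds, plus one π bond, giving a steric number of 3, so it is sp2.
C6: 3 σ bonds, plus one π bond — 3 electron domains, sp2.
C7: 3 σ bonds, plus one π bond — 3 electron domains, sp2.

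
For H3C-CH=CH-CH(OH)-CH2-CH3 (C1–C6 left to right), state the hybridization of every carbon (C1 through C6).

C1 sp3, C2 sp2, C3 sp2, C4 sp3, C5 sp3, C6 sp3

C1: 4 σ bonds; 4 regions of electron density → sp3.
C2 carries 3 σ bonds, plus one π bond, giving a steric number of 3, so it is sp2.
C3 carries 3 σ bonds, plus one π bond, giving a steric number of 3, so it is sp2.
C4 — 4 σ bonds. Steric number 4, so sp3.
C5 carries 4 σ bonds, giving a steric number of 4, so it is sp3.
C6 is sp3: 4 σ bonds, 4 electron-density regions.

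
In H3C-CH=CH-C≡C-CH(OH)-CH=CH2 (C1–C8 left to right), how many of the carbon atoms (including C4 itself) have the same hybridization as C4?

C4 is sp (two π bonds).
C1: sp3
C2: sp2
C3: sp2
C4: sp ✓
C5: sp ✓
C6: sp3
C7: sp2
C8: sp2
2 carbons are sp.

2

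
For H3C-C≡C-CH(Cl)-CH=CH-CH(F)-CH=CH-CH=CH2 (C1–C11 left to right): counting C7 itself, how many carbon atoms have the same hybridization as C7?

3

C7 is sp3 (only σ bonds).
C1: sp3 ✓
C2: sp
C3: sp
C4: sp3 ✓
C5: sp2
C6: sp2
C7: sp3 ✓
C8: sp2
C9: sp2
C10: sp2
C11: sp2
3 carbons are sp3.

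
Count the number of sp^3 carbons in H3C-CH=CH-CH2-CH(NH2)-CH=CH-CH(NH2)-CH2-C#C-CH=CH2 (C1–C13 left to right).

C1: sp3 ✓
C2: sp2
C3: sp2
C4: sp3 ✓
C5: sp3 ✓
C6: sp2
C7: sp2
C8: sp3 ✓
C9: sp3 ✓
C10: sp
C11: sp
C12: sp2
C13: sp2
C1, C4, C5, C8, C9 → 5 sp3 carbons.

5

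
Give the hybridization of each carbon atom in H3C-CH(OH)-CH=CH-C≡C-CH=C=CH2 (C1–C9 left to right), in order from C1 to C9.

C1: 4 σ bonds — 4 electron domains, sp3.
C2: 4 σ bonds — 4 electron domains, sp3.
C3: 3 σ bonds, plus one π bond; 3 regions of electron density → sp2.
C4 is sp2: 3 σ bonds, plus one π bond, 3 electron-density regions.
C5 (2 σ bonds, plus two π bonds) has steric number 2: sp.
C6 — 2 σ bonds, plus two π bonds. Steric number 2, so sp.
C7 (3 σ bonds, plus one π bond) has steric number 3: sp2.
C8 (2 σ bonds, plus two π bonds) has steric number 2: sp.
C9 has 3 σ bonds, plus one π bond: steric number 3 → sp2.

C1 sp3, C2 sp3, C3 sp2, C4 sp2, C5 sp, C6 sp, C7 sp2, C8 sp, C9 sp2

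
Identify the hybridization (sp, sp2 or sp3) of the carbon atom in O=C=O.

Two σ bonds, two π bonds → steric number 2 → sp.

sp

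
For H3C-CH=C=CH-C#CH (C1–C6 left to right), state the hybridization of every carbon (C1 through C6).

C1 sp3, C2 sp2, C3 sp, C4 sp2, C5 sp, C6 sp

C1: 4 σ bonds; 4 regions of electron density → sp3.
C2: 3 σ bonds, plus one π bond — 3 electron domains, sp2.
C3 — 2 σ bonds, plus two π bonds. Steric number 2, so sp.
C4 has 3 σ bonds, plus one π bond: steric number 3 → sp2.
C5 (2 σ bonds, plus two π bonds) has steric number 2: sp.
C6: 2 σ bonds, plus two π bonds — 2 electron domains, sp.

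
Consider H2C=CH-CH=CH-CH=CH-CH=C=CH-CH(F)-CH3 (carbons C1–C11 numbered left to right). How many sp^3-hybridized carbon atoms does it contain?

C1: sp2
C2: sp2
C3: sp2
C4: sp2
C5: sp2
C6: sp2
C7: sp2
C8: sp
C9: sp2
C10: sp3 ✓
C11: sp3 ✓
C10, C11 → 2 sp3 carbons.

2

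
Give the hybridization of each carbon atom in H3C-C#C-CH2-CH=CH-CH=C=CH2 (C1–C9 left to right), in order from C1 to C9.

C1 has 4 σ bonds: steric number 4 → sp3.
C2 — 2 σ bonds, plus two π bonds. Steric number 2, so sp.
C3 — 2 σ bonds, plus two π bonds. Steric number 2, so sp.
C4 is sp3: 4 σ bonds, 4 electron-density regions.
C5 is sp2: 3 σ bonds, plus one π bond, 3 electron-density regions.
C6 is sp2: 3 σ bonds, plus one π bond, 3 electron-density regions.
C7: 3 σ bonds, plus one π bond — 3 electron domains, sp2.
C8: 2 σ bonds, plus two π bonds; 2 regions of electron density → sp.
C9 (3 σ bonds, plus one π bond) has steric number 3: sp2.

C1 sp3, C2 sp, C3 sp, C4 sp3, C5 sp2, C6 sp2, C7 sp2, C8 sp, C9 sp2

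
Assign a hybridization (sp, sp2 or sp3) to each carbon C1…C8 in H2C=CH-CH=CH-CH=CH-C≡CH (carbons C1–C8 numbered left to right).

C1 carries 3 σ bonds, plus one π bond, giving a steric number of 3, so it is sp2.
C2 has 3 σ bonds, plus one π bond: steric number 3 → sp2.
C3: 3 σ bonds, plus one π bond; 3 regions of electron density → sp2.
C4: 3 σ bonds, plus one π bond; 3 regions of electron density → sp2.
C5 — 3 σ bonds, plus one π bond. Steric number 3, so sp2.
C6 has 3 σ bonds, plus one π bond: steric number 3 → sp2.
C7 carries 2 σ bonds, plus two π bonds, giving a steric number of 2, so it is sp.
C8 has 2 σ bonds, plus two π bonds: steric number 2 → sp.

C1 sp2, C2 sp2, C3 sp2, C4 sp2, C5 sp2, C6 sp2, C7 sp, C8 sp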